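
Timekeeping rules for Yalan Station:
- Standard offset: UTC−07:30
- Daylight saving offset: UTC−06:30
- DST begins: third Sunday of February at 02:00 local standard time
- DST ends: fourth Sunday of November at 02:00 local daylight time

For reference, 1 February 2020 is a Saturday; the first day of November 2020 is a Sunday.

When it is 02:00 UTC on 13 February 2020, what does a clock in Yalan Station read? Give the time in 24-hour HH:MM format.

18:30

1 February 2020 is a Saturday, so the first Sunday is February 2 and the third is February 16.
1 November 2020 is a Sunday, so the first Sunday is November 1 and the fourth is November 22.
At the standard offset (UTC−07:30), 02:00 UTC − 7h30m = 18:30 Yalan Station standard time (rolling into the previous day, 12 February 2020).
The standard-time date in Yalan Station, 12 February 2020, does not fall between 16 February and 22 November, so daylight saving is not in effect and Yalan Station is at UTC−07:30.
02:00 UTC − 7h30m = 18:30 local (rolling into the previous day, 12 February 2020).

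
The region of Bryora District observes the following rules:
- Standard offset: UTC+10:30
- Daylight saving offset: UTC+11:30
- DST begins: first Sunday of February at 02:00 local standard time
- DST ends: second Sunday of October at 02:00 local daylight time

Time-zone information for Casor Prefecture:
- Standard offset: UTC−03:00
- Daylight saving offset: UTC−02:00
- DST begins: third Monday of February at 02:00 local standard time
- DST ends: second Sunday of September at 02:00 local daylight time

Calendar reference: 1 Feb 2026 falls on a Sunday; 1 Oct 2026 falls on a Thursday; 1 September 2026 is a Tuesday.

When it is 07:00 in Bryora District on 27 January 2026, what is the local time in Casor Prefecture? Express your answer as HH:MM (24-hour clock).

1 February 2026 is a Sunday, so the first Sunday is February 1.
1 October 2026 is a Thursday, so the first Sunday is October 4 and the second is October 11.
27 January 2026 is outside the daylight-saving period (1 February – 11 October), so Bryora District is on standard time, UTC+10:30.
07:00 Bryora District − 10h30m = 20:30 UTC (rolling into the previous day, 26 January 2026).
1 February 2026 is a Sunday, so the first Monday is February 2 and the third is February 16.
1 September 2026 is a Tuesday, so the first Sunday is September 6 and the second is September 13.
At the standard offset (UTC−03:00), 20:30 UTC − 3h = 17:30 Casor Prefecture standard time.
Daylight saving runs 16 February – 13 September; the standard-time date in Casor Prefecture, 26 January 2026, is outside that window, so Casor Prefecture is on standard time at UTC−03:00.
20:30 UTC − 3h = 17:30 Casor Prefecture.

17:30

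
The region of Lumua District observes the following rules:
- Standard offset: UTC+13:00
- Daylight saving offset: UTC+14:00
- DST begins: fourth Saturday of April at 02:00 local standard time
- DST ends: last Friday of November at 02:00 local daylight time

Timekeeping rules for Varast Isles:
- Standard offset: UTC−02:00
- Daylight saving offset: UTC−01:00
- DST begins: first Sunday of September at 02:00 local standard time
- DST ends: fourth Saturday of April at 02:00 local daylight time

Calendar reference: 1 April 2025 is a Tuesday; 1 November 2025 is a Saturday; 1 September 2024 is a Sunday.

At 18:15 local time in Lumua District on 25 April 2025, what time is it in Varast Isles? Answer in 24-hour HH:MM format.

1 April 2025 is a Tuesday, so the first Saturday is April 5 and the fourth is April 26.
1 November 2025 is a Saturday, so Fridays fall on 7, 14, 21, 28; the last is November 28.
Daylight saving runs 26 April – 28 November; 25 April 2025 is outside that window, so Lumua District is on standard time at UTC+13:00.
18:15 Lumua District − 13h = 05:15 UTC.
1 September 2024 is a Sunday, so the first Sunday is September 1.
1 April 2025 is a Tuesday, so the first Saturday is April 5 and the fourth is April 26.
At the standard offset (UTC−02:00), 05:15 UTC − 2h = 03:15 Varast Isles standard time.
Daylight saving runs 1 September 2024 – 26 April 2025; the standard-time date in Varast Isles, 25 April 2025, is inside that window, so Varast Isles is at UTC−01:00.
05:15 UTC − 1h = 04:15 Varast Isles.

04:15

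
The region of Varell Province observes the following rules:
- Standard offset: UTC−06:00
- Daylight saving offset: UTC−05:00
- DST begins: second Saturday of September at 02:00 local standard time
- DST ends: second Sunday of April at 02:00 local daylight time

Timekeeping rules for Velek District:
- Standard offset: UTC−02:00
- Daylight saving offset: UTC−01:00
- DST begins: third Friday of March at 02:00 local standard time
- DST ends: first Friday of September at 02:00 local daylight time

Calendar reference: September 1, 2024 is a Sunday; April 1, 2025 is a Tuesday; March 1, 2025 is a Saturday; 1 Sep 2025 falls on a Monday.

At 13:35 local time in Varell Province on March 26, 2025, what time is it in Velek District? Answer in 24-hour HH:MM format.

17:35

1 September 2024 is a Sunday, so the first Saturday is September 7 and the second is September 14.
1 April 2025 is a Tuesday, so the first Sunday is April 6 and the second is April 13.
March 26, 2025 lies within the daylight-saving period (14 September 2024 – 13 April 2025), so Varell Province is on daylight time, UTC−05:00.
13:35 Varell Province + 5h = 18:35 UTC.
1 March 2025 is a Saturday, so the first Friday is March 7 and the third is March 21.
1 September 2025 is a Monday, so the first Friday is September 5.
At the standard offset (UTC−02:00), 18:35 UTC − 2h = 16:35 Velek District standard time.
Daylight saving runs 21 March – 5 September; the standard-time date in Velek District, March 26, 2025, is inside that window, so Velek District is at UTC−01:00.
18:35 UTC − 1h = 17:35 Velek District.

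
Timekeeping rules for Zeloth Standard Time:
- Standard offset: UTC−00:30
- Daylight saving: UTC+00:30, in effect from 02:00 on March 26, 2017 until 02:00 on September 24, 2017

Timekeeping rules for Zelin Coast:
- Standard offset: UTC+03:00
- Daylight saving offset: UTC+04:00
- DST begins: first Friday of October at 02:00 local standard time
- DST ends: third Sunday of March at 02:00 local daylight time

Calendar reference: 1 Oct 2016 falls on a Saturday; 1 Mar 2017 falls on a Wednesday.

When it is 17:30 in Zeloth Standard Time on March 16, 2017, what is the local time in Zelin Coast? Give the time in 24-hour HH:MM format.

22:00

March 16, 2017 does not fall between 26 March and 24 September, so daylight saving is not in effect and Zeloth Standard Time is at UTC−00:30.
17:30 Zeloth Standard Time + 0h30m = 18:00 UTC.
1 October 2016 is a Saturday, so the first Friday is October 7.
1 March 2017 is a Wednesday, so the first Sunday is March 5 and the third is March 19.
At the standard offset (UTC+03:00), 18:00 UTC + 3h = 21:00 Zelin Coast standard time.
Daylight saving runs 7 October 2016 – 19 March 2017; the standard-time date in Zelin Coast, March 16, 2017, is inside that window, so Zelin Coast is at UTC+04:00.
18:00 UTC + 4h = 22:00 Zelin Coast.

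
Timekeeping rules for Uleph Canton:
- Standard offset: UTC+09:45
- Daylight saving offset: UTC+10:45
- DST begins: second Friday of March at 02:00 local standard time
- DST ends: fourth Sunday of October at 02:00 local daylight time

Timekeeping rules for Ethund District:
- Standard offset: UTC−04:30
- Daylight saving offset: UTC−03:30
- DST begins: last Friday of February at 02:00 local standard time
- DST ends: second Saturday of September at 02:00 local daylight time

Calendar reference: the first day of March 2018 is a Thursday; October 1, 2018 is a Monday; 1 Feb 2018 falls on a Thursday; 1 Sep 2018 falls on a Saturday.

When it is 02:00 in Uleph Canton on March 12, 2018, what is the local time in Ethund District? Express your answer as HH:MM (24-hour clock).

11:45

1 March 2018 is a Thursday, so the first Friday is March 2 and the second is March 9.
1 October 2018 is a Monday, so the first Sunday is October 7 and the fourth is October 28.
March 12, 2018 falls between 9 March and 28 October, so daylight saving is in effect and Uleph Canton is at UTC+10:45.
02:00 Uleph Canton − 10h45m = 15:15 UTC (rolling into the previous day, 11 March 2018).
1 February 2018 is a Thursday, so Fridays fall on 2, 9, 16, 23; the last is February 23.
1 September 2018 is a Saturday, so the first Saturday is September 1 and the second is September 8.
At the standard offset (UTC−04:30), 15:15 UTC − 4h30m = 10:45 Ethund District standard time.
The standard-time date in Ethund District, March 11, 2018, falls between 23 February and 8 September, so daylight saving is in effect and Ethund District is at UTC−03:30.
15:15 UTC − 3h30m = 11:45 Ethund District.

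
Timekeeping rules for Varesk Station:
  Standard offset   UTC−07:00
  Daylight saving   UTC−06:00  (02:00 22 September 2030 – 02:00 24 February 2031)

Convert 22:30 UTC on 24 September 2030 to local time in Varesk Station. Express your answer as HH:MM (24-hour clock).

At the standard offset (UTC−07:00), 22:30 UTC − 7h = 15:30 Varesk Station standard time.
The standard-time date in Varesk Station, 24 September 2030, falls between 22 September 2030 and 24 February 2031, so daylight saving is in effect and Varesk Station is at UTC−06:00.
22:30 UTC − 6h = 16:30 local.

16:30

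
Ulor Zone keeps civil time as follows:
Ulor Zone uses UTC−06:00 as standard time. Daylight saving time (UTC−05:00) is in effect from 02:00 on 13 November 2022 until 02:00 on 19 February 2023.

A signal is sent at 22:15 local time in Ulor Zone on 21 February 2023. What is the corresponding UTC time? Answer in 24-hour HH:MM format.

04:15

Daylight saving runs 13 November 2022 – 19 February 2023; 21 February 2023 is outside that window, so Ulor Zone is on standard time at UTC−06:00.
22:15 local + 6h = 04:15 UTC (rolling into the next day, 22 February 2023).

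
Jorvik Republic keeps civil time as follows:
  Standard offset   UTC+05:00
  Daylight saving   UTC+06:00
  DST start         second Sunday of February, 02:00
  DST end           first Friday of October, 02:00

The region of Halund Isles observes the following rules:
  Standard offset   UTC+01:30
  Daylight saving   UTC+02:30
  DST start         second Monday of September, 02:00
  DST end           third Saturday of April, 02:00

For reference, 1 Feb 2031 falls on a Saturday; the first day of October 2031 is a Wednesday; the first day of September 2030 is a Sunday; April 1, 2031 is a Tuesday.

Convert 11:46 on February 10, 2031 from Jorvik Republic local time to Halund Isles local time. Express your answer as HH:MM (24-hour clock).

08:16

1 February 2031 is a Saturday, so the first Sunday is February 2 and the second is February 9.
1 October 2031 is a Wednesday, so the first Friday is October 3.
February 10, 2031 falls between 9 February and 3 October, so daylight saving is in effect and Jorvik Republic is at UTC+06:00.
11:46 Jorvik Republic − 6h = 05:46 UTC.
1 September 2030 is a Sunday, so the first Monday is September 2 and the second is September 9.
1 April 2031 is a Tuesday, so the first Saturday is April 5 and the third is April 19.
At the standard offset (UTC+01:30), 05:46 UTC + 1h30m = 07:16 Halund Isles standard time.
The standard-time date in Halund Isles, February 10, 2031, lies within the daylight-saving period (9 September 2030 – 19 April 2031), so Halund Isles is on daylight time, UTC+02:30.
05:46 UTC + 2h30m = 08:16 Halund Isles.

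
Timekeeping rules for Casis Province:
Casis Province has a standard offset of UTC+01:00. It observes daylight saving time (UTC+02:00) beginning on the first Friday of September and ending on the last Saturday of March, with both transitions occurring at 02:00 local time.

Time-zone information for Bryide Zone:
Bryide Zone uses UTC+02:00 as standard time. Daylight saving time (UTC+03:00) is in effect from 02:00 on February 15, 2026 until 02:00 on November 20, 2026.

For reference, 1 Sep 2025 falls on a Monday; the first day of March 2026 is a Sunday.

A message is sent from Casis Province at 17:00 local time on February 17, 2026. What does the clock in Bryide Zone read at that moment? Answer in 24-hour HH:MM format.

1 September 2025 is a Monday, so the first Friday is September 5.
1 March 2026 is a Sunday, so Saturdays fall on 7, 14, 21, 28; the last is March 28.
Daylight saving runs 5 September 2025 – 28 March 2026; February 17, 2026 is inside that window, so Casis Province is at UTC+02:00.
17:00 Casis Province − 2h = 15:00 UTC.
At the standard offset (UTC+02:00), 15:00 UTC + 2h = 17:00 Bryide Zone standard time.
The standard-time date in Bryide Zone, February 17, 2026, falls between 15 February and 20 November, so daylight saving is in effect and Bryide Zone is at UTC+03:00.
15:00 UTC + 3h = 18:00 Bryide Zone.

18:00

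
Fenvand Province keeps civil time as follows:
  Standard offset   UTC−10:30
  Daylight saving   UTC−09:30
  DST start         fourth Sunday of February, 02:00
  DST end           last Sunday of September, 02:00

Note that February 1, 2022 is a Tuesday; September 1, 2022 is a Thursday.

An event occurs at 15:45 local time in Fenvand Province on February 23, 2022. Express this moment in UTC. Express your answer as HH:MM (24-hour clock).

1 February 2022 is a Tuesday, so the first Sunday is February 6 and the fourth is February 27.
1 September 2022 is a Thursday, so Sundays fall on 4, 11, 18, 25; the last is September 25.
Daylight saving runs 27 February – 25 September; February 23, 2022 is outside that window, so Fenvand Province is on standard time at UTC−10:30.
15:45 local + 10h30m = 02:15 UTC (rolling into the next day, 24 February 2022).

02:15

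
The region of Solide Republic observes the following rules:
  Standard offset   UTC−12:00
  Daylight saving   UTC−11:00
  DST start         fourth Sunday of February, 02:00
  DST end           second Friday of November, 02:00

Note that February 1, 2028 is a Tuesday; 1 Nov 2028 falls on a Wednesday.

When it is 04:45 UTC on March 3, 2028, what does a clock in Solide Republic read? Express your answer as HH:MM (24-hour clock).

1 February 2028 is a Tuesday, so the first Sunday is February 6 and the fourth is February 27.
1 November 2028 is a Wednesday, so the first Friday is November 3 and the second is November 10.
At the standard offset (UTC−12:00), 04:45 UTC − 12h = 16:45 Solide Republic standard time (rolling into the previous day, 2 March 2028).
The standard-time date in Solide Republic, March 2, 2028, falls between 27 February and 10 November, so daylight saving is in effect and Solide Republic is at UTC−11:00.
04:45 UTC − 11h = 17:45 local (rolling into the previous day, 2 March 2028).

17:45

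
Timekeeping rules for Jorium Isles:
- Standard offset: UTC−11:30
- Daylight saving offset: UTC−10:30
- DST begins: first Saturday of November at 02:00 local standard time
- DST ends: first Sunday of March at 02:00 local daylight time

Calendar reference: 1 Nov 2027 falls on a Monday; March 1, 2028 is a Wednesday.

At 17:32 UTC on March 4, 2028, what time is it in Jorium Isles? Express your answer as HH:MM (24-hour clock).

1 November 2027 is a Monday, so the first Saturday is November 6.
1 March 2028 is a Wednesday, so the first Sunday is March 5.
At the standard offset (UTC−11:30), 17:32 UTC − 11h30m = 06:02 Jorium Isles standard time.
Daylight saving runs 6 November 2027 – 5 March 2028; the standard-time date in Jorium Isles, March 4, 2028, is inside that window, so Jorium Isles is at UTC−10:30.
17:32 UTC − 10h30m = 07:02 local.

07:02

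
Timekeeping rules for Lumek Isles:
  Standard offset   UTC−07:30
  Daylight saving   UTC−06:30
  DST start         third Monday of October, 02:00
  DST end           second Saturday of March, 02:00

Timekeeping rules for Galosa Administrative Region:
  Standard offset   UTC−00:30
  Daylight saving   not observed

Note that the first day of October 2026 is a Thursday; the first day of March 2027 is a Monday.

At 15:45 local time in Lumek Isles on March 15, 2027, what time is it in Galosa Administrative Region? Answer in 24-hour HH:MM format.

22:45

1 October 2026 is a Thursday, so the first Monday is October 5 and the third is October 19.
1 March 2027 is a Monday, so the first Saturday is March 6 and the second is March 13.
Daylight saving runs 19 October 2026 – 13 March 2027; March 15, 2027 is outside that window, so Lumek Isles is on standard time at UTC−07:30.
15:45 Lumek Isles + 7h30m = 23:15 UTC.
Galosa Administrative Region has no daylight saving, so its offset is UTC−00:30 year-round.
23:15 UTC − 0h30m = 22:45 Galosa Administrative Region.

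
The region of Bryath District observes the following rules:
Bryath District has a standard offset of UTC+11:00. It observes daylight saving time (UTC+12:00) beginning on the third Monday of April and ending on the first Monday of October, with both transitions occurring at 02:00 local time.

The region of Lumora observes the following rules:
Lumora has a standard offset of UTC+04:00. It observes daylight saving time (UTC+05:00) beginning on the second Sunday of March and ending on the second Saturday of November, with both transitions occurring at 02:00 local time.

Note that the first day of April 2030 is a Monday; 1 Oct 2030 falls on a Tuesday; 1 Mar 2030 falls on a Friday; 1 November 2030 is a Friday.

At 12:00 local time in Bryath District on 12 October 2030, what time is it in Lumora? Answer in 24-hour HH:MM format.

06:00

1 April 2030 is a Monday, so the first Monday is April 1 and the third is April 15.
1 October 2030 is a Tuesday, so the first Monday is October 7.
12 October 2030 does not fall between 15 April and 7 October, so daylight saving is not in effect and Bryath District is at UTC+11:00.
12:00 Bryath District − 11h = 01:00 UTC.
1 March 2030 is a Friday, so the first Sunday is March 3 and the second is March 10.
1 November 2030 is a Friday, so the first Saturday is November 2 and the second is November 9.
At the standard offset (UTC+04:00), 01:00 UTC + 4h = 05:00 Lumora standard time.
The standard-time date in Lumora, 12 October 2030, lies within the daylight-saving period (10 March – 9 November), so Lumora is on daylight time, UTC+05:00.
01:00 UTC + 5h = 06:00 Lumora.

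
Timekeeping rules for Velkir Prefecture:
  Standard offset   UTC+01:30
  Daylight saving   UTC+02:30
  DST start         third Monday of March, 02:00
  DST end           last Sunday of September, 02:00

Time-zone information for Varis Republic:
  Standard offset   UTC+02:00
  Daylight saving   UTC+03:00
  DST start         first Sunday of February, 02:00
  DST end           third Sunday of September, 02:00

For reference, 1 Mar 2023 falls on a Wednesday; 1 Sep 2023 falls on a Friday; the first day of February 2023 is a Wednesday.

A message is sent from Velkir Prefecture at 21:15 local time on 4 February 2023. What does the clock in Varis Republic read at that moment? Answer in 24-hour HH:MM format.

1 March 2023 is a Wednesday, so the first Monday is March 6 and the third is March 20.
1 September 2023 is a Friday, so Sundays fall on 3, 10, 17, 24; the last is September 24.
4 February 2023 is outside the daylight-saving period (20 March – 24 September), so Velkir Prefecture is on standard time, UTC+01:30.
21:15 Velkir Prefecture − 1h30m = 19:45 UTC.
1 February 2023 is a Wednesday, so the first Sunday is February 5.
1 September 2023 is a Friday, so the first Sunday is September 3 and the third is September 17.
At the standard offset (UTC+02:00), 19:45 UTC + 2h = 21:45 Varis Republic standard time.
Daylight saving runs 5 February – 17 September; the standard-time date in Varis Republic, 4 February 2023, is outside that window, so Varis Republic is on standard time at UTC+02:00.
19:45 UTC + 2h = 21:45 Varis Republic.

21:45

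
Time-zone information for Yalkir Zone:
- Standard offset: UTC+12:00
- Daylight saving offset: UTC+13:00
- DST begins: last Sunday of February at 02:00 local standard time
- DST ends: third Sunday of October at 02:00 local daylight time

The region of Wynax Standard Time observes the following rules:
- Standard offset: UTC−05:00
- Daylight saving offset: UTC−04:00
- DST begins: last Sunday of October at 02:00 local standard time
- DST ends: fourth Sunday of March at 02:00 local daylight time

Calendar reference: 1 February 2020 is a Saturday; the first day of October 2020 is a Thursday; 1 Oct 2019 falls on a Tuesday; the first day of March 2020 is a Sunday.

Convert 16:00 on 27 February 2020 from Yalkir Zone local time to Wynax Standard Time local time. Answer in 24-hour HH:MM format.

23:00

1 February 2020 is a Saturday, so Sundays fall on 2, 9, 16, 23; the last is February 23.
1 October 2020 is a Thursday, so the first Sunday is October 4 and the third is October 18.
27 February 2020 lies within the daylight-saving period (23 February – 18 October), so Yalkir Zone is on daylight time, UTC+13:00.
16:00 Yalkir Zone − 13h = 03:00 UTC.
1 October 2019 is a Tuesday, so Sundays fall on 6, 13, 20, 27; the last is October 27.
1 March 2020 is a Sunday, so the first Sunday is March 1 and the fourth is March 22.
At the standard offset (UTC−05:00), 03:00 UTC − 5h = 22:00 Wynax Standard Time standard time (rolling into the previous day, 26 February 2020).
The standard-time date in Wynax Standard Time, 26 February 2020, falls between 27 October 2019 and 22 March 2020, so daylight saving is in effect and Wynax Standard Time is at UTC−04:00.
03:00 UTC − 4h = 23:00 Wynax Standard Time (rolling into the previous day, 26 February 2020).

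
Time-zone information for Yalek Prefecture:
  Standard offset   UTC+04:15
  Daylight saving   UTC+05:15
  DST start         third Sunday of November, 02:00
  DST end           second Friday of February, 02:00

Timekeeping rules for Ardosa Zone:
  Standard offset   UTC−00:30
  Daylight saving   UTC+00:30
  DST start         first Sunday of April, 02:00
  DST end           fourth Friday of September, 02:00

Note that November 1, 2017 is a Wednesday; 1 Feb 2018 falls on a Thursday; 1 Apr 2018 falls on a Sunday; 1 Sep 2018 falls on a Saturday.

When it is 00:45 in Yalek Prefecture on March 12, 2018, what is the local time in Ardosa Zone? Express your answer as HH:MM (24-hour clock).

20:00

1 November 2017 is a Wednesday, so the first Sunday is November 5 and the third is November 19.
1 February 2018 is a Thursday, so the first Friday is February 2 and the second is February 9.
March 12, 2018 does not fall between 19 November 2017 and 9 February 2018, so daylight saving is not in effect and Yalek Prefecture is at UTC+04:15.
00:45 Yalek Prefecture − 4h15m = 20:30 UTC (rolling into the previous day, 11 March 2018).
1 April 2018 is a Sunday, so the first Sunday is April 1.
1 September 2018 is a Saturday, so the first Friday is September 7 and the fourth is September 28.
At the standard offset (UTC−00:30), 20:30 UTC − 0h30m = 20:00 Ardosa Zone standard time.
The standard-time date in Ardosa Zone, March 11, 2018, does not fall between 1 April and 28 September, so daylight saving is not in effect and Ardosa Zone is at UTC−00:30.
20:30 UTC − 0h30m = 20:00 Ardosa Zone.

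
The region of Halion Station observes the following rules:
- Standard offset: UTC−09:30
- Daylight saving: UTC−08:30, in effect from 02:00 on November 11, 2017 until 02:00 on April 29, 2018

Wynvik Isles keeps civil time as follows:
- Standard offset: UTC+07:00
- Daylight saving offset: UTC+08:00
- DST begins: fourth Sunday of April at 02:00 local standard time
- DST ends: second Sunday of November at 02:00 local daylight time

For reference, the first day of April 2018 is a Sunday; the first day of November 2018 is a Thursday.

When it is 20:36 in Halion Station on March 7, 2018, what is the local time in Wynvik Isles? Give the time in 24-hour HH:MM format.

March 7, 2018 lies within the daylight-saving period (11 November 2017 – 29 April 2018), so Halion Station is on daylight time, UTC−08:30.
20:36 Halion Station + 8h30m = 05:06 UTC (rolling into the next day, 8 March 2018).
1 April 2018 is a Sunday, so the first Sunday is April 1 and the fourth is April 22.
1 November 2018 is a Thursday, so the first Sunday is November 4 and the second is November 11.
At the standard offset (UTC+07:00), 05:06 UTC + 7h = 12:06 Wynvik Isles standard time.
The standard-time date in Wynvik Isles, March 8, 2018, does not fall between 22 April and 11 November, so daylight saving is not in effect and Wynvik Isles is at UTC+07:00.
05:06 UTC + 7h = 12:06 Wynvik Isles.

12:06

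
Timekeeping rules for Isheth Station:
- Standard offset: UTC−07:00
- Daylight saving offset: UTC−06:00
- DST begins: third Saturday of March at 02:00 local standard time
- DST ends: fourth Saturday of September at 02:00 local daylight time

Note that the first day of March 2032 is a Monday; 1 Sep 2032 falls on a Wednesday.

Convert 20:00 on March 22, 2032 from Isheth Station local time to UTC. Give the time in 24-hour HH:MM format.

1 March 2032 is a Monday, so the first Saturday is March 6 and the third is March 20.
1 September 2032 is a Wednesday, so the first Saturday is September 4 and the fourth is September 25.
March 22, 2032 falls between 20 March and 25 September, so daylight saving is in effect and Isheth Station is at UTC−06:00.
20:00 local + 6h = 02:00 UTC (rolling into the next day, 23 March 2032).

02:00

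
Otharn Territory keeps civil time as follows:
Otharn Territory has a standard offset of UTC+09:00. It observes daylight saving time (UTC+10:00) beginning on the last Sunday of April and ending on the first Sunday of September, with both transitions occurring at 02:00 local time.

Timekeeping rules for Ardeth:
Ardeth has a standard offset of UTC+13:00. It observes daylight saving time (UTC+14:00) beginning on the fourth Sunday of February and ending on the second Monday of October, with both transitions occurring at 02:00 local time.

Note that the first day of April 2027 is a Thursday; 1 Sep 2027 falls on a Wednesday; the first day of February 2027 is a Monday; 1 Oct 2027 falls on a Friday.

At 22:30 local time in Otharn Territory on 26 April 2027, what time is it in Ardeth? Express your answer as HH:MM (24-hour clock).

02:30

1 April 2027 is a Thursday, so Sundays fall on 4, 11, 18, 25; the last is April 25.
1 September 2027 is a Wednesday, so the first Sunday is September 5.
26 April 2027 falls between 25 April and 5 September, so daylight saving is in effect and Otharn Territory is at UTC+10:00.
22:30 Otharn Territory − 10h = 12:30 UTC.
1 February 2027 is a Monday, so the first Sunday is February 7 and the fourth is February 28.
1 October 2027 is a Friday, so the first Monday is October 4 and the second is October 11.
At the standard offset (UTC+13:00), 12:30 UTC + 13h = 01:30 Ardeth standard time (rolling into the next day, 27 April 2027).
Daylight saving runs 28 February – 11 October; the standard-time date in Ardeth, 27 April 2027, is inside that window, so Ardeth is at UTC+14:00.
12:30 UTC + 14h = 02:30 Ardeth (rolling into the next day, 27 April 2027).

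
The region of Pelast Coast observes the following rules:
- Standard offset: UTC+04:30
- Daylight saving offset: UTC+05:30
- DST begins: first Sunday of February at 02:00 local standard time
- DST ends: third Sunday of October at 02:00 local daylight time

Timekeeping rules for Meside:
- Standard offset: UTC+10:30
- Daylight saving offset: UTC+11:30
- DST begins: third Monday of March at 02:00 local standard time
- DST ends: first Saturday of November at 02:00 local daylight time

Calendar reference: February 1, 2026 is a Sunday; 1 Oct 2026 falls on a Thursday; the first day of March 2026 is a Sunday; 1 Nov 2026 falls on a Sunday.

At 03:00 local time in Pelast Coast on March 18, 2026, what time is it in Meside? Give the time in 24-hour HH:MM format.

09:00

1 February 2026 is a Sunday, so the first Sunday is February 1.
1 October 2026 is a Thursday, so the first Sunday is October 4 and the third is October 18.
March 18, 2026 falls between 1 February and 18 October, so daylight saving is in effect and Pelast Coast is at UTC+05:30.
03:00 Pelast Coast − 5h30m = 21:30 UTC (rolling into the previous day, 17 March 2026).
1 March 2026 is a Sunday, so the first Monday is March 2 and the third is March 16.
1 November 2026 is a Sunday, so the first Saturday is November 7.
At the standard offset (UTC+10:30), 21:30 UTC + 10h30m = 08:00 Meside standard time (rolling into the next day, 18 March 2026).
The standard-time date in Meside, March 18, 2026, falls between 16 March and 7 November, so daylight saving is in effect and Meside is at UTC+11:30.
21:30 UTC + 11h30m = 09:00 Meside (rolling into the next day, 18 March 2026).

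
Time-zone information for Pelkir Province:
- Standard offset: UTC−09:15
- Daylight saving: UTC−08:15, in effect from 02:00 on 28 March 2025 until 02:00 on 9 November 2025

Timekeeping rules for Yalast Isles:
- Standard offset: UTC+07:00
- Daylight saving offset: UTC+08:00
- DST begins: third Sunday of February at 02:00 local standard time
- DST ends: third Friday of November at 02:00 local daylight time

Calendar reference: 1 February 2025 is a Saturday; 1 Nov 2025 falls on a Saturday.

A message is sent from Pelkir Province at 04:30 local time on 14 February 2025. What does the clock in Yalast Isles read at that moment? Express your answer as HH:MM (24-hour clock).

20:45

14 February 2025 does not fall between 28 March and 9 November, so daylight saving is not in effect and Pelkir Province is at UTC−09:15.
04:30 Pelkir Province + 9h15m = 13:45 UTC.
1 February 2025 is a Saturday, so the first Sunday is February 2 and the third is February 16.
1 November 2025 is a Saturday, so the first Friday is November 7 and the third is November 21.
At the standard offset (UTC+07:00), 13:45 UTC + 7h = 20:45 Yalast Isles standard time.
The standard-time date in Yalast Isles, 14 February 2025, is outside the daylight-saving period (16 February – 21 November), so Yalast Isles is on standard time, UTC+07:00.
13:45 UTC + 7h = 20:45 Yalast Isles.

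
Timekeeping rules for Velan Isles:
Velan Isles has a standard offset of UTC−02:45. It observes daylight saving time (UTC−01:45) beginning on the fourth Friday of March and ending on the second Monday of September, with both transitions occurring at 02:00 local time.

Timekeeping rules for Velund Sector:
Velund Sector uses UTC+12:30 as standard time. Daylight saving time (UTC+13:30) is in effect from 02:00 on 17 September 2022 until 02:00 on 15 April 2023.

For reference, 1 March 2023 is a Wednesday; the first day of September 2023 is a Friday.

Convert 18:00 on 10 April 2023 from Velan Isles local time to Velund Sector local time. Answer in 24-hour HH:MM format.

09:15

1 March 2023 is a Wednesday, so the first Friday is March 3 and the fourth is March 24.
1 September 2023 is a Friday, so the first Monday is September 4 and the second is September 11.
Daylight saving runs 24 March – 11 September; 10 April 2023 is inside that window, so Velan Isles is at UTC−01:45.
18:00 Velan Isles + 1h45m = 19:45 UTC.
At the standard offset (UTC+12:30), 19:45 UTC + 12h30m = 08:15 Velund Sector standard time (rolling into the next day, 11 April 2023).
The standard-time date in Velund Sector, 11 April 2023, falls between 17 September 2022 and 15 April 2023, so daylight saving is in effect and Velund Sector is at UTC+13:30.
19:45 UTC + 13h30m = 09:15 Velund Sector (rolling into the next day, 11 April 2023).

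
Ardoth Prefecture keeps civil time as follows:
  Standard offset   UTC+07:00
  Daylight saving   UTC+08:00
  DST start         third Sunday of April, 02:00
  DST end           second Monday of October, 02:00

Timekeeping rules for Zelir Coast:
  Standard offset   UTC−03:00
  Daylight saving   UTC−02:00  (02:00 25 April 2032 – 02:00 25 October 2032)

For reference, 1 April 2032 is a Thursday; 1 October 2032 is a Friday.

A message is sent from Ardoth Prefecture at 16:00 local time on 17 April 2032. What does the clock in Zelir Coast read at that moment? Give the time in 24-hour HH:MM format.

1 April 2032 is a Thursday, so the first Sunday is April 4 and the third is April 18.
1 October 2032 is a Friday, so the first Monday is October 4 and the second is October 11.
17 April 2032 does not fall between 18 April and 11 October, so daylight saving is not in effect and Ardoth Prefecture is at UTC+07:00.
16:00 Ardoth Prefecture − 7h = 09:00 UTC.
At the standard offset (UTC−03:00), 09:00 UTC − 3h = 06:00 Zelir Coast standard time.
The standard-time date in Zelir Coast, 17 April 2032, is outside the daylight-saving period (25 April – 25 October), so Zelir Coast is on standard time, UTC−03:00.
09:00 UTC − 3h = 06:00 Zelir Coast.

06:00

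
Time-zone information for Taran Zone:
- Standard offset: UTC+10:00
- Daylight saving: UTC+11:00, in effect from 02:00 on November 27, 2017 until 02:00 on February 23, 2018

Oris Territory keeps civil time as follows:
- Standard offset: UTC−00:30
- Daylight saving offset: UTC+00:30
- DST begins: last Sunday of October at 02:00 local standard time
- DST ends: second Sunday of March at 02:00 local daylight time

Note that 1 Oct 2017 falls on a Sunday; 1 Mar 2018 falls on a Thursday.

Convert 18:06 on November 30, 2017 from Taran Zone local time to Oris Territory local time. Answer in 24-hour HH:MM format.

Daylight saving runs 27 November 2017 – 23 February 2018; November 30, 2017 is inside that window, so Taran Zone is at UTC+11:00.
18:06 Taran Zone − 11h = 07:06 UTC.
1 October 2017 is a Sunday, so Sundays fall on 1, 8, 15, 22, 29; the last is October 29.
1 March 2018 is a Thursday, so the first Sunday is March 4 and the second is March 11.
At the standard offset (UTC−00:30), 07:06 UTC − 0h30m = 06:36 Oris Territory standard time.
Daylight saving runs 29 October 2017 – 11 March 2018; the standard-time date in Oris Territory, November 30, 2017, is inside that window, so Oris Territory is at UTC+00:30.
07:06 UTC + 0h30m = 07:36 Oris Territory.

07:36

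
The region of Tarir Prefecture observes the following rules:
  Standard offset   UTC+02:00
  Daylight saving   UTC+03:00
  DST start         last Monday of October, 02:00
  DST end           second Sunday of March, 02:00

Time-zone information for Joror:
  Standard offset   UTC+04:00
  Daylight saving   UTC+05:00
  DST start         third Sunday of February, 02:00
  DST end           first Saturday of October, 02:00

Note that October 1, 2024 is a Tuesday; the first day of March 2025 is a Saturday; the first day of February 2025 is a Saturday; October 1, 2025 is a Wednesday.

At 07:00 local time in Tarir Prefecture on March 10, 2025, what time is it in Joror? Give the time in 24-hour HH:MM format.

1 October 2024 is a Tuesday, so Mondays fall on 7, 14, 21, 28; the last is October 28.
1 March 2025 is a Saturday, so the first Sunday is March 2 and the second is March 9.
Daylight saving runs 28 October 2024 – 9 March 2025; March 10, 2025 is outside that window, so Tarir Prefecture is on standard time at UTC+02:00.
07:00 Tarir Prefecture − 2h = 05:00 UTC.
1 February 2025 is a Saturday, so the first Sunday is February 2 and the third is February 16.
1 October 2025 is a Wednesday, so the first Saturday is October 4.
At the standard offset (UTC+04:00), 05:00 UTC + 4h = 09:00 Joror standard time.
The standard-time date in Joror, March 10, 2025, lies within the daylight-saving period (16 February – 4 October), so Joror is on daylight time, UTC+05:00.
05:00 UTC + 5h = 10:00 Joror.

10:00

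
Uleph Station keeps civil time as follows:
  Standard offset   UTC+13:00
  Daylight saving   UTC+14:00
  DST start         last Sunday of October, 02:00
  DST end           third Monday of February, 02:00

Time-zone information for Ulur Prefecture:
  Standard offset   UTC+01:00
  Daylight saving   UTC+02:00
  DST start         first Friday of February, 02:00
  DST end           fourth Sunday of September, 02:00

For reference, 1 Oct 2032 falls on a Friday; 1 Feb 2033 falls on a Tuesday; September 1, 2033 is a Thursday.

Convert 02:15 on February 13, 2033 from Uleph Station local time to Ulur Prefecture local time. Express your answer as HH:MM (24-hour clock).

1 October 2032 is a Friday, so Sundays fall on 3, 10, 17, 24, 31; the last is October 31.
1 February 2033 is a Tuesday, so the first Monday is February 7 and the third is February 21.
February 13, 2033 falls between 31 October 2032 and 21 February 2033, so daylight saving is in effect and Uleph Station is at UTC+14:00.
02:15 Uleph Station − 14h = 12:15 UTC (rolling into the previous day, 12 February 2033).
1 February 2033 is a Tuesday, so the first Friday is February 4.
1 September 2033 is a Thursday, so the first Sunday is September 4 and the fourth is September 25.
At the standard offset (UTC+01:00), 12:15 UTC + 1h = 13:15 Ulur Prefecture standard time.
The standard-time date in Ulur Prefecture, February 12, 2033, lies within the daylight-saving period (4 February – 25 September), so Ulur Prefecture is on daylight time, UTC+02:00.
12:15 UTC + 2h = 14:15 Ulur Prefecture.

14:15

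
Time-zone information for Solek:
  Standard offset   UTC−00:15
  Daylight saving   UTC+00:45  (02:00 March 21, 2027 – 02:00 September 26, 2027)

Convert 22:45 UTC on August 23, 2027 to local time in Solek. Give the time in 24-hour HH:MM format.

At the standard offset (UTC−00:15), 22:45 UTC − 0h15m = 22:30 Solek standard time.
The standard-time date in Solek, August 23, 2027, falls between 21 March and 26 September, so daylight saving is in effect and Solek is at UTC+00:45.
22:45 UTC + 0h45m = 23:30 local.

23:30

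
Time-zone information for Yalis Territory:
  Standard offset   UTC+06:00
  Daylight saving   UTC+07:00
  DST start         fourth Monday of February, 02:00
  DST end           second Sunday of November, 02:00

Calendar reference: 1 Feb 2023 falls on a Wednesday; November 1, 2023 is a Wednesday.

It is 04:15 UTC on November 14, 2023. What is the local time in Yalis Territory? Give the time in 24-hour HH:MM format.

10:15

1 February 2023 is a Wednesday, so the first Monday is February 6 and the fourth is February 27.
1 November 2023 is a Wednesday, so the first Sunday is November 5 and the second is November 12.
At the standard offset (UTC+06:00), 04:15 UTC + 6h = 10:15 Yalis Territory standard time.
The standard-time date in Yalis Territory, November 14, 2023, is outside the daylight-saving period (27 February – 12 November), so Yalis Territory is on standard time, UTC+06:00.
04:15 UTC + 6h = 10:15 local.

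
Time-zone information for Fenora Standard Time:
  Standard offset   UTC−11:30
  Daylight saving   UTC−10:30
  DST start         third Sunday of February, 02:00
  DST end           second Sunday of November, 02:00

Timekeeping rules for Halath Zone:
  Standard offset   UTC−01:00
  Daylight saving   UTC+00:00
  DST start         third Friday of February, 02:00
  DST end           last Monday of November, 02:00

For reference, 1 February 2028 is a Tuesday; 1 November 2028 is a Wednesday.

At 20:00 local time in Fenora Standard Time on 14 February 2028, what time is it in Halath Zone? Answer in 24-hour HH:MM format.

06:30

1 February 2028 is a Tuesday, so the first Sunday is February 6 and the third is February 20.
1 November 2028 is a Wednesday, so the first Sunday is November 5 and the second is November 12.
14 February 2028 is outside the daylight-saving period (20 February – 12 November), so Fenora Standard Time is on standard time, UTC−11:30.
20:00 Fenora Standard Time + 11h30m = 07:30 UTC (rolling into the next day, 15 February 2028).
1 February 2028 is a Tuesday, so the first Friday is February 4 and the third is February 18.
1 November 2028 is a Wednesday, so Mondays fall on 6, 13, 20, 27; the last is November 27.
At the standard offset (UTC−01:00), 07:30 UTC − 1h = 06:30 Halath Zone standard time.
The standard-time date in Halath Zone, 15 February 2028, is outside the daylight-saving period (18 February – 27 November), so Halath Zone is on standard time, UTC−01:00.
07:30 UTC − 1h = 06:30 Halath Zone.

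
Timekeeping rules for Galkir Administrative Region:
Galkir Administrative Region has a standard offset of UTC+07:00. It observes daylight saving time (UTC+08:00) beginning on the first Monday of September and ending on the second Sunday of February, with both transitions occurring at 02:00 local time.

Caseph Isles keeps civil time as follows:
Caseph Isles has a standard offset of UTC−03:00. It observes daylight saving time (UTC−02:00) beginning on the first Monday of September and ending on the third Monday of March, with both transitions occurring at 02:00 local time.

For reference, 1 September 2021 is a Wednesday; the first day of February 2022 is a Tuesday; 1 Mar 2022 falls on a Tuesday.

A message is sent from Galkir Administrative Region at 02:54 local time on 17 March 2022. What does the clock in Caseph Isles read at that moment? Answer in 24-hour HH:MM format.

17:54

1 September 2021 is a Wednesday, so the first Monday is September 6.
1 February 2022 is a Tuesday, so the first Sunday is February 6 and the second is February 13.
17 March 2022 does not fall between 6 September 2021 and 13 February 2022, so daylight saving is not in effect and Galkir Administrative Region is at UTC+07:00.
02:54 Galkir Administrative Region − 7h = 19:54 UTC (rolling into the previous day, 16 March 2022).
1 September 2021 is a Wednesday, so the first Monday is September 6.
1 March 2022 is a Tuesday, so the first Monday is March 7 and the third is March 21.
At the standard offset (UTC−03:00), 19:54 UTC − 3h = 16:54 Caseph Isles standard time.
The standard-time date in Caseph Isles, 16 March 2022, falls between 6 September 2021 and 21 March 2022, so daylight saving is in effect and Caseph Isles is at UTC−02:00.
19:54 UTC − 2h = 17:54 Caseph Isles.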